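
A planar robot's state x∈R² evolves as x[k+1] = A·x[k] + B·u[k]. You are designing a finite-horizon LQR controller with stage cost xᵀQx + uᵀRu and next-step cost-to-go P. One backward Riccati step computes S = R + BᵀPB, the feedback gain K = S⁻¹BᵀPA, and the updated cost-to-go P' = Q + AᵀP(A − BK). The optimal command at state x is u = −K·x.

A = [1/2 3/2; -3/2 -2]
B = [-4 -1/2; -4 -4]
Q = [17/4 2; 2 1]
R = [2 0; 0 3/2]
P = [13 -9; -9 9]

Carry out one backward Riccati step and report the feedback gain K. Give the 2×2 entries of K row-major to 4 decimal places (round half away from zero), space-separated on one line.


-0.1895 -0.4831 0.5633 0.9855

BᵀP = [-16.0000 0.0000; 29.5000 -31.5000]
S = R + BᵀPB = [2 0; 0 3/2] + [64.0000 8.0000; 8.0000 111.2500] = [66.0000 8.0000; 8.0000 112.7500]
BᵀPA = [-8.0000 -24.0000; 62.0000 107.2500]
K = S⁻¹·BᵀPA = [-0.1895 -0.4831; 0.5633 0.9855]
A−BK = [0.0237 0.0604; -0.0046 0.0096]
AᵀP(A−BK) = [0.5573 1.0345; 1.0345 1.9613]
P' = Q + AᵀP(A−BK) = [4.8073 3.0345; 3.0345 2.9613]
tr(P') = 7.7686


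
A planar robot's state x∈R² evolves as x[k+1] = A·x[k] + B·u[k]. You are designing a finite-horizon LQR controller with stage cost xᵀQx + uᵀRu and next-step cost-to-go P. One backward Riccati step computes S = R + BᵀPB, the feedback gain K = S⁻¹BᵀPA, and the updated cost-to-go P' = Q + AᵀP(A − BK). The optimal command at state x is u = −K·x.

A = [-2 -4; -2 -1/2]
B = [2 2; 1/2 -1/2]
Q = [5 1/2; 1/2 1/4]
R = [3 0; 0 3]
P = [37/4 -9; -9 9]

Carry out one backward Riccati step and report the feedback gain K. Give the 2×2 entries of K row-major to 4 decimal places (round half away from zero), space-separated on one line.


BᵀP = [14.0000 -13.5000; 23.0000 -22.5000]
S = R + BᵀPB = [3 0; 0 3] + [21.2500 34.7500; 34.7500 57.2500] = [24.2500 34.7500; 34.7500 60.2500]
BᵀPA = [-1.0000 -49.2500; -1.0000 -80.7500]
K = S⁻¹·BᵀPA = [-0.1006 -0.6361; 0.0414 -0.9734]
A−BK = [-1.8817 -0.7811; -1.9290 -0.6686]
AᵀP(A−BK) = [0.9408 0.3905; 0.3905 4.3225]
P' = Q + AᵀP(A−BK) = [5.9408 0.8905; 0.8905 4.5725]
tr(P') = 10.5133

-0.1006 -0.6361 0.0414 -0.9734


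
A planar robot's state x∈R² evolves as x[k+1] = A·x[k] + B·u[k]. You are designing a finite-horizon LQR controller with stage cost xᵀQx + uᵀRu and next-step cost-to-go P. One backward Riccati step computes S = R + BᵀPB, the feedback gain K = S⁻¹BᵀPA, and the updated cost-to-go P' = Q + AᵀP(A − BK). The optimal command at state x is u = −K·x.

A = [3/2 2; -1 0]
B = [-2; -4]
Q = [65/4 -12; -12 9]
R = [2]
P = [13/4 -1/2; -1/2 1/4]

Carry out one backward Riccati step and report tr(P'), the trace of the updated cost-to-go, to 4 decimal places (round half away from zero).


BᵀP = [-4.5000 0.0000]
S = R + BᵀPB = [2] + [9.0000] = [11.0000]
BᵀPA = [-6.7500 -9.0000]
K = S⁻¹·BᵀPA = [-0.6136 -0.8182]
A−BK = [0.2727 0.3636; -3.4545 -3.2727]
AᵀP(A−BK) = [4.9205 5.2273; 5.2273 5.6364]
P' = Q + AᵀP(A−BK) = [21.1705 -6.7727; -6.7727 14.6364]
tr(P') = 35.8068

35.8068


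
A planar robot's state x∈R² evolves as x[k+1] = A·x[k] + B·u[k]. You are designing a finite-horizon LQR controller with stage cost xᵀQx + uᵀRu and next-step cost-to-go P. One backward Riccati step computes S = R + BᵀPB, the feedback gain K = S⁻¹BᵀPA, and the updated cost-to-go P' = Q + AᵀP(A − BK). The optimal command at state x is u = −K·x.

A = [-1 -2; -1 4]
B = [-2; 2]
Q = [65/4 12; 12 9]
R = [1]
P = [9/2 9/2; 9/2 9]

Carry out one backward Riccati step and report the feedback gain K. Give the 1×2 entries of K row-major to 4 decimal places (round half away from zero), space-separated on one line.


BᵀP = [0.0000 9.0000]
S = R + BᵀPB = [1] + [18.0000] = [19.0000]
BᵀPA = [-9.0000 36.0000]
K = S⁻¹·BᵀPA = [-0.4737 1.8947]
A−BK = [-1.9474 1.7895; -0.0526 0.2105]
AᵀP(A−BK) = [18.2368 -18.9474; -18.9474 21.7895]
P' = Q + AᵀP(A−BK) = [34.4868 -6.9474; -6.9474 30.7895]
tr(P') = 65.2763

-0.4737 1.8947


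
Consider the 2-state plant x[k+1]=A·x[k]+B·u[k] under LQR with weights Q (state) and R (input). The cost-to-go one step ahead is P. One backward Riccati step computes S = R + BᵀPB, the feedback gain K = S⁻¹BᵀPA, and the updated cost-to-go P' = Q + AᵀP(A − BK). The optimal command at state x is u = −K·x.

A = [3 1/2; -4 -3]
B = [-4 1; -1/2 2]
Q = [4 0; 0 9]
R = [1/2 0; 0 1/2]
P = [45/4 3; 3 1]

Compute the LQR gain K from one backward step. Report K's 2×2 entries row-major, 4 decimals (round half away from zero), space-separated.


-0.9025 -0.2552 -1.1812 -0.8873

BᵀP = [-46.5000 -12.5000; 17.2500 5.0000]
S = R + BᵀPB = [1/2 0; 0 1/2] + [192.2500 -71.5000; -71.5000 27.2500] = [192.7500 -71.5000; -71.5000 27.7500]
BᵀPA = [-89.5000 14.2500; 31.7500 -6.3750]
K = S⁻¹·BᵀPA = [-0.9025 -0.2552; -1.1812 -0.8873]
A−BK = [0.5712 0.3664; -2.0888 -1.3530]
AᵀP(A−BK) = [1.9798 1.2054; 1.2054 0.7927]
P' = Q + AᵀP(A−BK) = [5.9798 1.2054; 1.2054 9.7927]
tr(P') = 15.7725


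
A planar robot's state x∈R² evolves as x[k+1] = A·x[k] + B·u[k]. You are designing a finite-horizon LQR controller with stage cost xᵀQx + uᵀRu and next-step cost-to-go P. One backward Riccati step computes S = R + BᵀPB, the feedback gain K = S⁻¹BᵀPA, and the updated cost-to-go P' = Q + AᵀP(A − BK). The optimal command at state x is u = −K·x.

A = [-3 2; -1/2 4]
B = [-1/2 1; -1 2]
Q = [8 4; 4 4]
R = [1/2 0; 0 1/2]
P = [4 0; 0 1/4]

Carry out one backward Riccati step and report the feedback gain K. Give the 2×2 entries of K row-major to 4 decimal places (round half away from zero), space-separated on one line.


BᵀP = [-2.0000 -0.2500; 4.0000 0.5000]
S = R + BᵀPB = [1/2 0; 0 1/2] + [1.2500 -2.5000; -2.5000 5.0000] = [1.7500 -2.5000; -2.5000 5.5000]
BᵀPA = [6.1250 -5.0000; -12.2500 10.0000]
K = S⁻¹·BᵀPA = [0.9074 -0.7407; -1.8148 1.4815]
A−BK = [-0.7315 0.1481; 4.0370 0.2963]
AᵀP(A−BK) = [8.2731 -1.8148; -1.8148 1.4815]
P' = Q + AᵀP(A−BK) = [16.2731 2.1852; 2.1852 5.4815]
tr(P') = 21.7546

0.9074 -0.7407 -1.8148 1.4815


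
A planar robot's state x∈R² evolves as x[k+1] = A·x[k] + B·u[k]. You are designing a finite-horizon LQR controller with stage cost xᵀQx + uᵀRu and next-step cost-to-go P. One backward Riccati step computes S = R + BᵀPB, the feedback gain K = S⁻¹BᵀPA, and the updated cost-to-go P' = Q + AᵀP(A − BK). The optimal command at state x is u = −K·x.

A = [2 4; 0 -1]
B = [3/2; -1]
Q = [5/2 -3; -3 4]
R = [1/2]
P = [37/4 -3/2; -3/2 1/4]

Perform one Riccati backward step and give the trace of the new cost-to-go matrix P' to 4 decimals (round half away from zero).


BᵀP = [15.3750 -2.5000]
S = R + BᵀPB = [1/2] + [25.5625] = [26.0625]
BᵀPA = [30.7500 64.0000]
K = S⁻¹·BᵀPA = [1.1799 2.4556]
A−BK = [0.2302 0.3165; 1.1799 1.4556]
AᵀP(A−BK) = [0.7194 1.4892; 1.4892 3.0893]
P' = Q + AᵀP(A−BK) = [3.2194 -1.5108; -1.5108 7.0893]
tr(P') = 10.3088

10.3088


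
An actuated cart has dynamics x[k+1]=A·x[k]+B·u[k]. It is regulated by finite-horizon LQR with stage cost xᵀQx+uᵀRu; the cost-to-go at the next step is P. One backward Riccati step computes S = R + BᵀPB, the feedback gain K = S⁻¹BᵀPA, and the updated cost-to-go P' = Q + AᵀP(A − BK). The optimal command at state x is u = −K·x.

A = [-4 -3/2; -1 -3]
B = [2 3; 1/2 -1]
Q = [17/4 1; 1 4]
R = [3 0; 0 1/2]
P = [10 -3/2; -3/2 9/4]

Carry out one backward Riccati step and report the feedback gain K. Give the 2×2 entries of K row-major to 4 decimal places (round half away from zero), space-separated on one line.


-0.9329 -1.3211 -0.6253 0.5088

BᵀP = [19.2500 -1.8750; 31.5000 -6.7500]
S = R + BᵀPB = [3 0; 0 1/2] + [37.5625 59.6250; 59.6250 101.2500] = [40.5625 59.6250; 59.6250 101.7500]
BᵀPA = [-75.1250 -23.2500; -119.2500 -27.0000]
K = S⁻¹·BᵀPA = [-0.9329 -1.3211; -0.6253 0.5088]
A−BK = [-0.2583 -0.3842; -1.1589 -1.8306]
AᵀP(A−BK) = [5.5972 7.9268; 7.9268 12.2718]
P' = Q + AᵀP(A−BK) = [9.8472 8.9268; 8.9268 16.2718]
tr(P') = 26.1190


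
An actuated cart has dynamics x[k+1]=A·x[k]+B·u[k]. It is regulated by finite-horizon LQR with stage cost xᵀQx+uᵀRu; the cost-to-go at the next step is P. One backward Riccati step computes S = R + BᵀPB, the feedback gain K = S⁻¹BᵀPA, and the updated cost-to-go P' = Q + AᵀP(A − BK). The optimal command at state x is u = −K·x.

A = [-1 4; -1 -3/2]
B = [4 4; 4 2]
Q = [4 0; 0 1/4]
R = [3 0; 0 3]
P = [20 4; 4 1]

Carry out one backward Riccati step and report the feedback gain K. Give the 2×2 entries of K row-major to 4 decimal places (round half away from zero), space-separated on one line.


BᵀP = [96.0000 20.0000; 88.0000 18.0000]
S = R + BᵀPB = [3 0; 0 3] + [464.0000 424.0000; 424.0000 388.0000] = [467.0000 424.0000; 424.0000 391.0000]
BᵀPA = [-116.0000 354.0000; -106.0000 325.0000]
K = S⁻¹·BᵀPA = [-0.1460 0.2177; -0.1127 0.5952]
A−BK = [0.0351 0.7487; -0.1904 -3.5610]
AᵀP(A−BK) = [0.1095 -0.1632; -0.1632 3.7675]
P' = Q + AᵀP(A−BK) = [4.1095 -0.1632; -0.1632 4.0175]
tr(P') = 8.1271

-0.1460 0.2177 -0.1127 0.5952


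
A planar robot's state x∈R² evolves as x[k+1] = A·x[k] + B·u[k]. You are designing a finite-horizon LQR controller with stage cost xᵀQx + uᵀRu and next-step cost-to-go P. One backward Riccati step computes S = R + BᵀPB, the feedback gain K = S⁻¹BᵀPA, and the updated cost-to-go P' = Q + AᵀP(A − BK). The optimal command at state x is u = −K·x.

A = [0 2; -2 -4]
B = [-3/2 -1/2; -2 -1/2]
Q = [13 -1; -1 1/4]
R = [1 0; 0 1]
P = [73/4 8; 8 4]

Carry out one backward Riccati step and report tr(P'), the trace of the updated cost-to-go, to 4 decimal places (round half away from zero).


BᵀP = [-43.3750 -20.0000; -13.1250 -6.0000]
S = R + BᵀPB = [1 0; 0 1] + [105.0625 31.6875; 31.6875 9.5625] = [106.0625 31.6875; 31.6875 10.5625]
BᵀPA = [40.0000 -6.7500; 12.0000 -2.2500]
K = S⁻¹·BᵀPA = [0.3636 0.0000; 0.0452 -0.2130]
A−BK = [0.5680 1.8935; -1.2501 -4.1065]
AᵀP(A−BK) = [0.9123 2.5562; 2.5562 8.5207]
P' = Q + AᵀP(A−BK) = [13.9123 1.5562; 1.5562 8.7707]
tr(P') = 22.6830

22.6830


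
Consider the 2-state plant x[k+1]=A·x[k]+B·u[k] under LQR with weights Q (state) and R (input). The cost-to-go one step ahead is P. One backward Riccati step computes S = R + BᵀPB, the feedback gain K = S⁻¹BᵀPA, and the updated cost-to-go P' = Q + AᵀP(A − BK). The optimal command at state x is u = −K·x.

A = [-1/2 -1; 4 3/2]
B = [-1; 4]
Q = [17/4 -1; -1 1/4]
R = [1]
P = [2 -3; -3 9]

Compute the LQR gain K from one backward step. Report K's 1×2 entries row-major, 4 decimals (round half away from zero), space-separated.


0.9532 0.4240

BᵀP = [-14.0000 39.0000]
S = R + BᵀPB = [1] + [170.0000] = [171.0000]
BᵀPA = [163.0000 72.5000]
K = S⁻¹·BᵀPA = [0.9532 0.4240]
A−BK = [0.4532 -0.5760; 0.1871 -0.1959]
AᵀP(A−BK) = [1.1257 0.1418; 0.1418 0.5117]
P' = Q + AᵀP(A−BK) = [5.3757 -0.8582; -0.8582 0.7617]
tr(P') = 6.1374


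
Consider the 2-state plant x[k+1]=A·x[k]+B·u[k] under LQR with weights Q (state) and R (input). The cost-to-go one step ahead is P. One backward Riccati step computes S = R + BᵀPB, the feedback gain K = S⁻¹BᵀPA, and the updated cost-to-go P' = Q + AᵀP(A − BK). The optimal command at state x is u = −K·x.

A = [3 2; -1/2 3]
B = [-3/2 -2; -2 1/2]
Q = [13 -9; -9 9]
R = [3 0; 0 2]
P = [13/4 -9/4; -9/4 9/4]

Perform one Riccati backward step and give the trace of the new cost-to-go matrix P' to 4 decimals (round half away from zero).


BᵀP = [-0.3750 -1.1250; -7.6250 5.6250]
S = R + BᵀPB = [3 0; 0 2] + [2.8125 0.1875; 0.1875 18.0625] = [5.8125 0.1875; 0.1875 20.0625]
BᵀPA = [-0.5625 -4.1250; -25.6875 1.6250]
K = S⁻¹·BᵀPA = [-0.0555 -0.7125; -1.2799 0.0877]
A−BK = [0.3571 1.1066; 0.0290 1.5312]
AᵀP(A−BK) = [3.6550 -0.0241; -0.0241 3.1685]
P' = Q + AᵀP(A−BK) = [16.6550 -9.0241; -9.0241 12.1685]
tr(P') = 28.8235

28.8235


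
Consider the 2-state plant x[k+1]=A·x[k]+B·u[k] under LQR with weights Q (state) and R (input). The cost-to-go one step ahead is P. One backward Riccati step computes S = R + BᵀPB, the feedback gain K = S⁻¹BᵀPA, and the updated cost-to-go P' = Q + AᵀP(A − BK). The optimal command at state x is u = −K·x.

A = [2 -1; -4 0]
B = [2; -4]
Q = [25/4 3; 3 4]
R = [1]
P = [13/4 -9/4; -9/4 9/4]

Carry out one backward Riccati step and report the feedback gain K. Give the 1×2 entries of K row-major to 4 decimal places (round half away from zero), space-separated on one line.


0.9884 -0.1802

BᵀP = [15.5000 -13.5000]
S = R + BᵀPB = [1] + [85.0000] = [86.0000]
BᵀPA = [85.0000 -15.5000]
K = S⁻¹·BᵀPA = [0.9884 -0.1802]
A−BK = [0.0233 -0.6395; -0.0465 -0.7209]
AᵀP(A−BK) = [0.9884 -0.1802; -0.1802 0.4564]
P' = Q + AᵀP(A−BK) = [7.2384 2.8198; 2.8198 4.4564]
tr(P') = 11.6948


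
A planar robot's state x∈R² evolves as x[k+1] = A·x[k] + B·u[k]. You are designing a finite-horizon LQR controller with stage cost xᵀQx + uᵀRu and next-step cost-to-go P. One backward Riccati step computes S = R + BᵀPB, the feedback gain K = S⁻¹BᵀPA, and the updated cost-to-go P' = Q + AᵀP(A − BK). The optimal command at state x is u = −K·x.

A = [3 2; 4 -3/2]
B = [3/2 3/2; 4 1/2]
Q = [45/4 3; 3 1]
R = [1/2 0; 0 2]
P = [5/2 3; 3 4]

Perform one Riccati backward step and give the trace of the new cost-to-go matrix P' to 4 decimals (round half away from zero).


14.1126

BᵀP = [15.7500 20.5000; 5.2500 6.5000]
S = R + BᵀPB = [1/2 0; 0 2] + [105.6250 33.8750; 33.8750 11.1250] = [106.1250 33.8750; 33.8750 13.1250]
BᵀPA = [129.2500 0.7500; 41.7500 0.7500]
K = S⁻¹·BᵀPA = [1.1498 -0.0634; 0.2134 0.2208]
A−BK = [0.9552 1.7639; -0.7058 -1.3567]
AᵀP(A−BK) = [0.9806 0.4776; 0.4776 0.8819]
P' = Q + AᵀP(A−BK) = [12.2306 3.4776; 3.4776 1.8819]
tr(P') = 14.1126


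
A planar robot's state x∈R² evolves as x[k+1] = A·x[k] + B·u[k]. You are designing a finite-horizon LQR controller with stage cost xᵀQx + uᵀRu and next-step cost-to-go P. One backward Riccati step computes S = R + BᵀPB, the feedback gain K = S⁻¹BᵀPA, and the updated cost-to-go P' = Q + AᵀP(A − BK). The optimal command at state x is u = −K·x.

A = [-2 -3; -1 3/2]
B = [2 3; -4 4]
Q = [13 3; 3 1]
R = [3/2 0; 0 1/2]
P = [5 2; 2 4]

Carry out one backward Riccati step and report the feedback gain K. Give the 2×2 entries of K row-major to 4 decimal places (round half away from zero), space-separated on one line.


-0.2396 -0.7943 -0.4956 -0.4404

BᵀP = [2.0000 -12.0000; 23.0000 22.0000]
S = R + BᵀPB = [3/2 0; 0 1/2] + [52.0000 -42.0000; -42.0000 157.0000] = [53.5000 -42.0000; -42.0000 157.5000]
BᵀPA = [8.0000 -24.0000; -68.0000 -36.0000]
K = S⁻¹·BᵀPA = [-0.2396 -0.7943; -0.4956 -0.4404]
A−BK = [-0.0340 -0.0902; 0.0243 0.0843]
AᵀP(A−BK) = [0.2137 0.4080; 0.4080 1.0821]
P' = Q + AᵀP(A−BK) = [13.2137 3.4080; 3.4080 2.0821]
tr(P') = 15.2958


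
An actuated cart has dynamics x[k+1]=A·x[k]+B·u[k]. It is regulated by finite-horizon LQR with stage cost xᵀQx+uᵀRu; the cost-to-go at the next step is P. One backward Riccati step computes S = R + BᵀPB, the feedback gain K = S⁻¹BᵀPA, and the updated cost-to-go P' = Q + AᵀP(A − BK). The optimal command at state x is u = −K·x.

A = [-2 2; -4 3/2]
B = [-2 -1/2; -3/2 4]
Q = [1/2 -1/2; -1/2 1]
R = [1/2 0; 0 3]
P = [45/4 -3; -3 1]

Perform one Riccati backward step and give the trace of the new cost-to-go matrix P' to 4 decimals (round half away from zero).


BᵀP = [-18.0000 4.5000; -17.6250 5.5000]
S = R + BᵀPB = [1/2 0; 0 3] + [29.2500 27.0000; 27.0000 30.8125] = [29.7500 27.0000; 27.0000 33.8125]
BᵀPA = [18.0000 -29.2500; 13.2500 -27.0000]
K = S⁻¹·BᵀPA = [0.9059 -0.9389; -0.3315 -0.0488]
A−BK = [-0.3539 0.0977; -1.3149 0.2866]
AᵀP(A−BK) = [1.0860 -0.4530; -0.4530 0.4695]
P' = Q + AᵀP(A−BK) = [1.5860 -0.9530; -0.9530 1.4695]
tr(P') = 3.0555

3.0555


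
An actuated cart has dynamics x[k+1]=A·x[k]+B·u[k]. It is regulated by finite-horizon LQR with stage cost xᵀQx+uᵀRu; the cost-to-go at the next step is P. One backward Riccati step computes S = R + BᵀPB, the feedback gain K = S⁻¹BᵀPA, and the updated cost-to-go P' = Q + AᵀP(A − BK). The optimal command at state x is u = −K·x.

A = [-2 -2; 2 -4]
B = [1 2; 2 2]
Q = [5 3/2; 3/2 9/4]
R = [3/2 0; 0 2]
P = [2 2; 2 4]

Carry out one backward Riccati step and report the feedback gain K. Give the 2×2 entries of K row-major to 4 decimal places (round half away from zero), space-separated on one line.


BᵀP = [6.0000 10.0000; 8.0000 12.0000]
S = R + BᵀPB = [3/2 0; 0 2] + [26.0000 32.0000; 32.0000 40.0000] = [27.5000 32.0000; 32.0000 42.0000]
BᵀPA = [8.0000 -52.0000; 8.0000 -64.0000]
K = S⁻¹·BᵀPA = [0.6107 -1.0382; -0.2748 -0.7328]
A−BK = [-2.0611 0.5038; 1.3282 -0.4580]
AᵀP(A−BK) = [5.3130 -1.8321; -1.8321 3.1145]
P' = Q + AᵀP(A−BK) = [10.3130 -0.3321; -0.3321 5.3645]
tr(P') = 15.6775

0.6107 -1.0382 -0.2748 -0.7328


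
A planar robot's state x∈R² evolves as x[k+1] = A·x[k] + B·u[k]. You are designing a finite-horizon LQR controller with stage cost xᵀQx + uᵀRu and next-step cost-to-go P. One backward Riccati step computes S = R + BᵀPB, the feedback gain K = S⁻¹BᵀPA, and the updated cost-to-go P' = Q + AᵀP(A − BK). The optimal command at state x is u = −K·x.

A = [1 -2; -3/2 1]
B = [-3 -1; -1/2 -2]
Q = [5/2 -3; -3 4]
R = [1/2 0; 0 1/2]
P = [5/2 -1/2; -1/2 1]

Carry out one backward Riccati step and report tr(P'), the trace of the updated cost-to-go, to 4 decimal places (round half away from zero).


BᵀP = [-7.2500 1.0000; -1.5000 -1.5000]
S = R + BᵀPB = [1/2 0; 0 1/2] + [21.2500 5.2500; 5.2500 4.5000] = [21.7500 5.2500; 5.2500 5.0000]
BᵀPA = [-8.7500 15.5000; 0.7500 1.5000]
K = S⁻¹·BᵀPA = [-0.5874 0.8576; 0.7667 -0.6005]
A−BK = [0.0046 -0.0277; -0.2602 0.2279]
AᵀP(A−BK) = [0.5354 -0.5458; -0.5458 0.6082]
P' = Q + AᵀP(A−BK) = [3.0354 -3.5458; -3.5458 4.6082]
tr(P') = 7.6436

7.6436


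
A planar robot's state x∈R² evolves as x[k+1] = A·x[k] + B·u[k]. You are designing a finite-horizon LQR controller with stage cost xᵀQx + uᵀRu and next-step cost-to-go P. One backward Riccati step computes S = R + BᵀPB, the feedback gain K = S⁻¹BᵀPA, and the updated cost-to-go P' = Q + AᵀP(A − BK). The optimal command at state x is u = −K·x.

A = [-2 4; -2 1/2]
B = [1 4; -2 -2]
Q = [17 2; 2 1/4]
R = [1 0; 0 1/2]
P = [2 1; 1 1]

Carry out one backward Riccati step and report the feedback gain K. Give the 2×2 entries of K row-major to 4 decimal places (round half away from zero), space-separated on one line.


1.2696 -1.0478 -0.9043 1.3217

BᵀP = [0.0000 -1.0000; 6.0000 2.0000]
S = R + BᵀPB = [1 0; 0 1/2] + [2.0000 2.0000; 2.0000 20.0000] = [3.0000 2.0000; 2.0000 20.5000]
BᵀPA = [2.0000 -0.5000; -16.0000 25.0000]
K = S⁻¹·BᵀPA = [1.2696 -1.0478; -0.9043 1.3217]
A−BK = [0.3478 -0.2391; -1.2696 1.0478]
AᵀP(A−BK) = [2.9913 -2.7565; -2.7565 2.6826]
P' = Q + AᵀP(A−BK) = [19.9913 -0.7565; -0.7565 2.9326]
tr(P') = 22.9239


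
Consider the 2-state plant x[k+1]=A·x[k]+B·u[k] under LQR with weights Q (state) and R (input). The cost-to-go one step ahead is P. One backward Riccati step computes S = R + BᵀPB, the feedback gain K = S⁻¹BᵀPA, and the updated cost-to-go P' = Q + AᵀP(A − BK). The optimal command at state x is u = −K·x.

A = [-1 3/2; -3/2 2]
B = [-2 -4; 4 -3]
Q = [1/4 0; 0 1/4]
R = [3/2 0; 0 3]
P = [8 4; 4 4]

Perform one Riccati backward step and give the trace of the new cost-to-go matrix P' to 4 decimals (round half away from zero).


1.4780

BᵀP = [0.0000 8.0000; -44.0000 -28.0000]
S = R + BᵀPB = [3/2 0; 0 3] + [32.0000 -24.0000; -24.0000 260.0000] = [33.5000 -24.0000; -24.0000 263.0000]
BᵀPA = [-12.0000 16.0000; 86.0000 -122.0000]
K = S⁻¹·BᵀPA = [-0.1326 0.1554; 0.3149 -0.4497]
A−BK = [-0.0056 0.0121; -0.0249 0.0291]
AᵀP(A−BK) = [0.3277 -0.4610; -0.4610 0.6503]
P' = Q + AᵀP(A−BK) = [0.5777 -0.4610; -0.4610 0.9003]
tr(P') = 1.4780


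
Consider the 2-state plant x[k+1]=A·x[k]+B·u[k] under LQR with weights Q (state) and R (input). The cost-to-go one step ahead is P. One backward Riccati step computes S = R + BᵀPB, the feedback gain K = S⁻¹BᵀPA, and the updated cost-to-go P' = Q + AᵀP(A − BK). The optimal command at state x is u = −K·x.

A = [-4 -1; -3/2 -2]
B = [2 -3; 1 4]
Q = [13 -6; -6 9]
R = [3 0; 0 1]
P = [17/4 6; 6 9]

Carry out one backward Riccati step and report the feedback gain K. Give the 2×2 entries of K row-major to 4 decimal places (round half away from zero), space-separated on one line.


BᵀP = [14.5000 21.0000; 11.2500 18.0000]
S = R + BᵀPB = [3 0; 0 1] + [50.0000 40.5000; 40.5000 38.2500] = [53.0000 40.5000; 40.5000 39.2500]
BᵀPA = [-89.5000 -56.5000; -72.0000 -47.2500]
K = S⁻¹·BᵀPA = [-1.3565 -0.6909; -0.4347 -0.4909]
A−BK = [-2.5909 -1.0909; 1.5952 0.6545]
AᵀP(A−BK) = [7.5447 3.8182; 3.8182 2.0182]
P' = Q + AᵀP(A−BK) = [20.5447 -2.1818; -2.1818 11.0182]
tr(P') = 31.5629

-1.3565 -0.6909 -0.4347 -0.4909


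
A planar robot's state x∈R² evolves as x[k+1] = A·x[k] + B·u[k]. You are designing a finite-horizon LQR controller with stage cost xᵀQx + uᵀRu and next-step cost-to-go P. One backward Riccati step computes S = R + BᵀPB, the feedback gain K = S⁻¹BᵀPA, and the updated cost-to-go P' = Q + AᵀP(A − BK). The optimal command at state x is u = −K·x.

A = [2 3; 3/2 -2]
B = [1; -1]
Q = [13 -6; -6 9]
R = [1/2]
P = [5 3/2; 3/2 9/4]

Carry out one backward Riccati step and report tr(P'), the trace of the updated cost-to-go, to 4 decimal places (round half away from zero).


BᵀP = [3.5000 -0.7500]
S = R + BᵀPB = [1/2] + [4.2500] = [4.7500]
BᵀPA = [5.8750 12.0000]
K = S⁻¹·BᵀPA = [1.2368 2.5263]
A−BK = [0.7632 0.4737; 2.7368 0.5263]
AᵀP(A−BK) = [26.7961 9.1579; 9.1579 5.6842]
P' = Q + AᵀP(A−BK) = [39.7961 3.1579; 3.1579 14.6842]
tr(P') = 54.4803

54.4803


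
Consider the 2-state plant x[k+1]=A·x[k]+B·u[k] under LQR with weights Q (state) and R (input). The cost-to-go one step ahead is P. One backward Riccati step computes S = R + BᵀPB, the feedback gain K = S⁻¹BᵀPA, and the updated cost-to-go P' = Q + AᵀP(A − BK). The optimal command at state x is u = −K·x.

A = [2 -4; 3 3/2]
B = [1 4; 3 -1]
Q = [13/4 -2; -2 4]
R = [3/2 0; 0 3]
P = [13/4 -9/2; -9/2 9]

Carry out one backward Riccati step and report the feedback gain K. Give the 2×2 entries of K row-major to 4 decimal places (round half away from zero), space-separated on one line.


BᵀP = [-10.2500 22.5000; 17.5000 -27.0000]
S = R + BᵀPB = [3/2 0; 0 3] + [57.2500 -63.5000; -63.5000 97.0000] = [58.7500 -63.5000; -63.5000 100.0000]
BᵀPA = [47.0000 74.7500; -46.0000 -110.5000]
K = S⁻¹·BᵀPA = [0.9654 0.2487; 0.1530 -0.9471]
A−BK = [0.4225 -0.4603; 0.2568 -0.1931]
AᵀP(A−BK) = [1.6654 -0.2540; -0.2540 3.0079]
P' = Q + AᵀP(A−BK) = [4.9154 -2.2540; -2.2540 7.0079]
tr(P') = 11.9234

0.9654 0.2487 0.1530 -0.9471


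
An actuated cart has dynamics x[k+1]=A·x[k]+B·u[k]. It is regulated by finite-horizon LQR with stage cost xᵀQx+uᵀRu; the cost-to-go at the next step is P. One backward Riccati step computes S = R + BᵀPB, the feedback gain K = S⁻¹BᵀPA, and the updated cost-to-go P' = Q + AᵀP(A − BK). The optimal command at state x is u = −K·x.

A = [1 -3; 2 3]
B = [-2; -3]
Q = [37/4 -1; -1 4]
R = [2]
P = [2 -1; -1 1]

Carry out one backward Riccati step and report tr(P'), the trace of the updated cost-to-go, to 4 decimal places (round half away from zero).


BᵀP = [-1.0000 -1.0000]
S = R + BᵀPB = [2] + [5.0000] = [7.0000]
BᵀPA = [-3.0000 0.0000]
K = S⁻¹·BᵀPA = [-0.4286 0.0000]
A−BK = [0.1429 -3.0000; 0.7143 3.0000]
AᵀP(A−BK) = [0.7143 3.0000; 3.0000 45.0000]
P' = Q + AᵀP(A−BK) = [9.9643 2.0000; 2.0000 49.0000]
tr(P') = 58.9643

58.9643


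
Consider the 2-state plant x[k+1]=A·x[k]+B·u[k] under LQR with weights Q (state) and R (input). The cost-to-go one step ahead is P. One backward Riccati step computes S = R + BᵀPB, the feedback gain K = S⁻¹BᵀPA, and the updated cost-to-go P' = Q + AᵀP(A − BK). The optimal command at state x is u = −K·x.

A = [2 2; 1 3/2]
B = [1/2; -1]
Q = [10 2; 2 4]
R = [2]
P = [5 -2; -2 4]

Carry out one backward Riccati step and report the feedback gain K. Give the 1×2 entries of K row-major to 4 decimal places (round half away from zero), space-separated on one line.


BᵀP = [4.5000 -5.0000]
S = R + BᵀPB = [2] + [7.2500] = [9.2500]
BᵀPA = [4.0000 1.5000]
K = S⁻¹·BᵀPA = [0.4324 0.1622]
A−BK = [1.7838 1.9189; 1.4324 1.6622]
AᵀP(A−BK) = [14.2703 15.3514; 15.3514 16.7568]
P' = Q + AᵀP(A−BK) = [24.2703 17.3514; 17.3514 20.7568]
tr(P') = 45.0270

0.4324 0.1622


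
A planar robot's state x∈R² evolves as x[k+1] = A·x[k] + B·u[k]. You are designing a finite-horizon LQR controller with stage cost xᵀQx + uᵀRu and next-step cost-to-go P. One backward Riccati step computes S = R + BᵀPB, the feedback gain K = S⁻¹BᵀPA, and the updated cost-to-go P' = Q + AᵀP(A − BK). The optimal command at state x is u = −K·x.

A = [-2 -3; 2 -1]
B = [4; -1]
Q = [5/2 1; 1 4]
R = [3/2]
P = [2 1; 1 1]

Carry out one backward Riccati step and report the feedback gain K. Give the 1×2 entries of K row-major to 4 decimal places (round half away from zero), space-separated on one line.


-0.3019 -0.9057

BᵀP = [7.0000 3.0000]
S = R + BᵀPB = [3/2] + [25.0000] = [26.5000]
BᵀPA = [-8.0000 -24.0000]
K = S⁻¹·BᵀPA = [-0.3019 -0.9057]
A−BK = [-0.7925 0.6226; 1.6981 -1.9057]
AᵀP(A−BK) = [1.5849 -1.2453; -1.2453 3.2642]
P' = Q + AᵀP(A−BK) = [4.0849 -0.2453; -0.2453 7.2642]
tr(P') = 11.3491


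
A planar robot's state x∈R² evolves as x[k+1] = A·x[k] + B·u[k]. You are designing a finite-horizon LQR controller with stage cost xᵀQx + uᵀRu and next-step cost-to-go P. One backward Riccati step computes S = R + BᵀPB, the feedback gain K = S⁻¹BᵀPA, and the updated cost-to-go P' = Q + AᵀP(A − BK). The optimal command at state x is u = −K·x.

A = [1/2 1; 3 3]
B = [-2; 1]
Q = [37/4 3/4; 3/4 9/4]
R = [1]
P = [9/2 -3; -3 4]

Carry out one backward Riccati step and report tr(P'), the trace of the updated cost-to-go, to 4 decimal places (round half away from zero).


36.4107

BᵀP = [-12.0000 10.0000]
S = R + BᵀPB = [1] + [34.0000] = [35.0000]
BᵀPA = [24.0000 18.0000]
K = S⁻¹·BᵀPA = [0.6857 0.5143]
A−BK = [1.8714 2.0286; 2.3143 2.4857]
AᵀP(A−BK) = [11.6679 12.4071; 12.4071 13.2429]
P' = Q + AᵀP(A−BK) = [20.9179 13.1571; 13.1571 15.4929]
tr(P') = 36.4107


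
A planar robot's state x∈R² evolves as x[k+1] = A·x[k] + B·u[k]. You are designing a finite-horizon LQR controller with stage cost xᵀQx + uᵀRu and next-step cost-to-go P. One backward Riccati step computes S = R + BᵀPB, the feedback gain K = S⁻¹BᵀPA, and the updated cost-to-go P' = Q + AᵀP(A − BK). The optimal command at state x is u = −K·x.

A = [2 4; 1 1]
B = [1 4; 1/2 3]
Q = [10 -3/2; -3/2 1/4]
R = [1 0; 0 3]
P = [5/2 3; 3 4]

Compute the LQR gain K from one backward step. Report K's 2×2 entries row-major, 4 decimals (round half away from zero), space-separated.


0.2391 0.4140 0.3615 0.5773

BᵀP = [4.0000 5.0000; 19.0000 24.0000]
S = R + BᵀPB = [1 0; 0 3] + [6.5000 31.0000; 31.0000 148.0000] = [7.5000 31.0000; 31.0000 151.0000]
BᵀPA = [13.0000 21.0000; 62.0000 100.0000]
K = S⁻¹·BᵀPA = [0.2391 0.4140; 0.3615 0.5773]
A−BK = [0.3149 1.2770; -0.2041 -0.9388]
AᵀP(A−BK) = [0.4781 0.8280; 0.8280 1.5802]
P' = Q + AᵀP(A−BK) = [10.4781 -0.6720; -0.6720 1.8302]
tr(P') = 12.3083


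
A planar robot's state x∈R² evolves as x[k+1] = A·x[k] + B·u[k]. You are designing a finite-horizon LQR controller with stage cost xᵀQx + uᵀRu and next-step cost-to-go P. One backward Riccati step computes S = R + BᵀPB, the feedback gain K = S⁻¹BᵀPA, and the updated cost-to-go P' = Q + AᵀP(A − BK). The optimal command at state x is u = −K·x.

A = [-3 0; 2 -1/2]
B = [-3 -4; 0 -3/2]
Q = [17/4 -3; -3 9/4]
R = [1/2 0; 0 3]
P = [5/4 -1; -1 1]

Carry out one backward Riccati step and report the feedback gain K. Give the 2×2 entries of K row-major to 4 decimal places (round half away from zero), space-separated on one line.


1.4484 -0.1486 0.0220 0.0234

BᵀP = [-3.7500 3.0000; -3.5000 2.5000]
S = R + BᵀPB = [1/2 0; 0 3] + [11.2500 10.5000; 10.5000 10.2500] = [11.7500 10.5000; 10.5000 13.2500]
BᵀPA = [17.2500 -1.5000; 15.5000 -1.2500]
K = S⁻¹·BᵀPA = [1.4484 -0.1486; 0.0220 0.0234]
A−BK = [1.4333 -0.3521; 2.0330 -0.4649]
AᵀP(A−BK) = [1.9237 -0.2999; -0.2999 0.0564]
P' = Q + AᵀP(A−BK) = [6.1737 -3.2999; -3.2999 2.3064]
tr(P') = 8.4801


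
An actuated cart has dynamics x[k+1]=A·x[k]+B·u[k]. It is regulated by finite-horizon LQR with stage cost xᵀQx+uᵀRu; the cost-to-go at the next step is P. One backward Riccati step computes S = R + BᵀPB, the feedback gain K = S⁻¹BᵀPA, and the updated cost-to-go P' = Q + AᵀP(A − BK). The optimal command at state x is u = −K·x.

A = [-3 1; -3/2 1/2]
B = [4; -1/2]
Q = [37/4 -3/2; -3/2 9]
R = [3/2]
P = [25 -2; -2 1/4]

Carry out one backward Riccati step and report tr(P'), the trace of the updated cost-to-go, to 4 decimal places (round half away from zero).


19.4380

BᵀP = [101.0000 -8.1250]
S = R + BᵀPB = [3/2] + [408.0625] = [409.5625]
BᵀPA = [-290.8125 96.9375]
K = S⁻¹·BᵀPA = [-0.7101 0.2367]
A−BK = [-0.1598 0.0533; -1.8550 0.6183]
AᵀP(A−BK) = [1.0692 -0.3564; -0.3564 0.1188]
P' = Q + AᵀP(A−BK) = [10.3192 -1.8564; -1.8564 9.1188]
tr(P') = 19.4380


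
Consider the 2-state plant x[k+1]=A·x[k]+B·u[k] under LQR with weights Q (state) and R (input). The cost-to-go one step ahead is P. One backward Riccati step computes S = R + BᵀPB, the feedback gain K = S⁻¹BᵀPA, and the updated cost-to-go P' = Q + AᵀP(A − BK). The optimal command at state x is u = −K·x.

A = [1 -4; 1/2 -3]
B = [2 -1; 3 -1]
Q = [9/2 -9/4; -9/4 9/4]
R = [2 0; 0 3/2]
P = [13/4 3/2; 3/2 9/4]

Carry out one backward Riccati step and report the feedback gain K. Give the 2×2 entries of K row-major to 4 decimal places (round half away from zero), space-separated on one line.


0.2088 -1.0282 -0.2293 0.8915

BᵀP = [11.0000 9.7500; -4.7500 -3.7500]
S = R + BᵀPB = [2 0; 0 3/2] + [51.2500 -20.7500; -20.7500 8.5000] = [53.2500 -20.7500; -20.7500 10.0000]
BᵀPA = [15.8750 -73.2500; -6.6250 30.2500]
K = S⁻¹·BᵀPA = [0.2088 -1.0282; -0.2293 0.8915]
A−BK = [0.3532 -1.0521; -0.3556 0.9761]
AᵀP(A−BK) = [0.4792 -1.6462; -1.6462 5.9669]
P' = Q + AᵀP(A−BK) = [4.9792 -3.8962; -3.8962 8.2169]
tr(P') = 13.1960


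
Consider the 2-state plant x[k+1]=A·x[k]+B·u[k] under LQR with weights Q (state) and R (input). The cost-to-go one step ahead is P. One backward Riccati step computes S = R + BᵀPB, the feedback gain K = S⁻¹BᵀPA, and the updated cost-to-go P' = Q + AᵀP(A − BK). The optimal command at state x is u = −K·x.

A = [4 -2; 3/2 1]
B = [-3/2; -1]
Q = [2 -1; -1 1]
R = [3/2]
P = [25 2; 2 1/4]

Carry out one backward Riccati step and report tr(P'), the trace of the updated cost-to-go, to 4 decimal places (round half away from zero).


BᵀP = [-39.5000 -3.2500]
S = R + BᵀPB = [3/2] + [62.5000] = [64.0000]
BᵀPA = [-162.8750 75.7500]
K = S⁻¹·BᵀPA = [-2.5449 1.1836]
A−BK = [0.1826 -0.2246; -1.0449 2.1836]
AᵀP(A−BK) = [10.0583 -4.8472; -4.8472 2.5928]
P' = Q + AᵀP(A−BK) = [12.0583 -5.8472; -5.8472 3.5928]
tr(P') = 15.6511

15.6511


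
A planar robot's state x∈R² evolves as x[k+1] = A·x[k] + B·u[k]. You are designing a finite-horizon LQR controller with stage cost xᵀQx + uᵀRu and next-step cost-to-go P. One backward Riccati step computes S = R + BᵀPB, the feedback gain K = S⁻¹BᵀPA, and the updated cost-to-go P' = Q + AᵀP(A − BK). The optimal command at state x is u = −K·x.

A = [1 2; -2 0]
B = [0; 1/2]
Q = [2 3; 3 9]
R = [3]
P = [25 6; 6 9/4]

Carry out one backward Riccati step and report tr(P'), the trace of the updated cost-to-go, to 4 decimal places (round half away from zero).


BᵀP = [3.0000 1.1250]
S = R + BᵀPB = [3] + [0.5625] = [3.5625]
BᵀPA = [0.7500 6.0000]
K = S⁻¹·BᵀPA = [0.2105 1.6842]
A−BK = [1.0000 2.0000; -2.1053 -0.8421]
AᵀP(A−BK) = [9.8421 24.7368; 24.7368 89.8947]
P' = Q + AᵀP(A−BK) = [11.8421 27.7368; 27.7368 98.8947]
tr(P') = 110.7368

110.7368


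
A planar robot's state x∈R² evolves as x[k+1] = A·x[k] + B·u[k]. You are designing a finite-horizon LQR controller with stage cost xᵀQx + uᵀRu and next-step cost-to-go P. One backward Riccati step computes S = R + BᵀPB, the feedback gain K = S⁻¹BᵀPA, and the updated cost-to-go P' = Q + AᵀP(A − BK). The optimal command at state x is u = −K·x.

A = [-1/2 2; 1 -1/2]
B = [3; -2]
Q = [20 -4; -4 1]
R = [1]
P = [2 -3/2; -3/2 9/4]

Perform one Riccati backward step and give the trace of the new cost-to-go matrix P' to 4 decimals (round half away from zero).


21.8451

BᵀP = [9.0000 -9.0000]
S = R + BᵀPB = [1] + [45.0000] = [46.0000]
BᵀPA = [-13.5000 22.5000]
K = S⁻¹·BᵀPA = [-0.2935 0.4891]
A−BK = [0.3804 0.5326; 0.4130 0.4783]
AᵀP(A−BK) = [0.2880 0.1033; 0.1033 0.5571]
P' = Q + AᵀP(A−BK) = [20.2880 -3.8967; -3.8967 1.5571]
tr(P') = 21.8451


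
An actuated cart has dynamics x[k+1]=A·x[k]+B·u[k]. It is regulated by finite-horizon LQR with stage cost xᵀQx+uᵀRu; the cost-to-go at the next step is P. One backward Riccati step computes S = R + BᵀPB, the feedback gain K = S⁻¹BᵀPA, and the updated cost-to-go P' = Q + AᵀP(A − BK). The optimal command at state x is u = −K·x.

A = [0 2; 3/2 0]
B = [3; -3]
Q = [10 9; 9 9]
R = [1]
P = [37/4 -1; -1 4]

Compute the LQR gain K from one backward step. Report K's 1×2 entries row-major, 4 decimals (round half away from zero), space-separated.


-0.1627 0.4448

BᵀP = [30.7500 -15.0000]
S = R + BᵀPB = [1] + [137.2500] = [138.2500]
BᵀPA = [-22.5000 61.5000]
K = S⁻¹·BᵀPA = [-0.1627 0.4448]
A−BK = [0.4882 0.6655; 1.0118 1.3345]
AᵀP(A−BK) = [5.3382 7.0090; 7.0090 9.6420]
P' = Q + AᵀP(A−BK) = [15.3382 16.0090; 16.0090 18.6420]
tr(P') = 33.9801


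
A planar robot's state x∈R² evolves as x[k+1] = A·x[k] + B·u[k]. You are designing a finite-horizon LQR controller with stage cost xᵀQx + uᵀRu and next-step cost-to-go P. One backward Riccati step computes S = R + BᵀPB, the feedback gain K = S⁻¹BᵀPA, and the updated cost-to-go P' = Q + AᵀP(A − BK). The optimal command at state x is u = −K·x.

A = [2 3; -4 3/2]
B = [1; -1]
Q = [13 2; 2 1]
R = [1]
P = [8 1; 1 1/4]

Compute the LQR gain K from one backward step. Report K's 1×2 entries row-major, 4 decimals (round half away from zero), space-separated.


1.5172 3.0517

BᵀP = [7.0000 0.7500]
S = R + BᵀPB = [1] + [6.2500] = [7.2500]
BᵀPA = [11.0000 22.1250]
K = S⁻¹·BᵀPA = [1.5172 3.0517]
A−BK = [0.4828 -0.0517; -2.4828 4.5517]
AᵀP(A−BK) = [3.3103 3.9310; 3.9310 14.0431]
P' = Q + AᵀP(A−BK) = [16.3103 5.9310; 5.9310 15.0431]
tr(P') = 31.3534


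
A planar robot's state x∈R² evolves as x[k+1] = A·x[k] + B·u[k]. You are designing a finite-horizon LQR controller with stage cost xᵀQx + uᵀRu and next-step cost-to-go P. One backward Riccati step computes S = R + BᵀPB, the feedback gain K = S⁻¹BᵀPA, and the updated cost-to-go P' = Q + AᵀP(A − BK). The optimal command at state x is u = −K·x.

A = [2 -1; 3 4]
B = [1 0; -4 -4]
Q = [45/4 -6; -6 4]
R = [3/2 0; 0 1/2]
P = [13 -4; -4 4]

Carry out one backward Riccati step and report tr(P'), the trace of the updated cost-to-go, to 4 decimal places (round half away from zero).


24.3387

BᵀP = [29.0000 -20.0000; 16.0000 -16.0000]
S = R + BᵀPB = [3/2 0; 0 1/2] + [109.0000 80.0000; 80.0000 64.0000] = [110.5000 80.0000; 80.0000 64.5000]
BᵀPA = [-2.0000 -109.0000; -16.0000 -80.0000]
K = S⁻¹·BᵀPA = [1.5827 -0.8670; -2.2111 -0.1650]
A−BK = [0.4173 -0.1330; 0.4864 -0.1279]
AᵀP(A−BK) = [7.7882 -2.3740; -2.3740 1.3004]
P' = Q + AᵀP(A−BK) = [19.0382 -8.3740; -8.3740 5.3004]
tr(P') = 24.3387


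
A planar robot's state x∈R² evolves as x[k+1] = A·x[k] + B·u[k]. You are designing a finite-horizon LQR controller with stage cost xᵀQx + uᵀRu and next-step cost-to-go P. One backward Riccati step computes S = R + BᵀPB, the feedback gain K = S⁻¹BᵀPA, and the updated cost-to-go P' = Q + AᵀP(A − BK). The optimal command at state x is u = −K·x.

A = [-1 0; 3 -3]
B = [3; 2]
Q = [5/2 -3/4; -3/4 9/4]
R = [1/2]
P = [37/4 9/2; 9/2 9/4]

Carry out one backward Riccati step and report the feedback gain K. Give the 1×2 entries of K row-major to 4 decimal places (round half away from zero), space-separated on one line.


BᵀP = [36.7500 18.0000]
S = R + BᵀPB = [1/2] + [146.2500] = [146.7500]
BᵀPA = [17.2500 -54.0000]
K = S⁻¹·BᵀPA = [0.1175 -0.3680]
A−BK = [-1.3526 1.1039; 2.7649 -2.2641]
AᵀP(A−BK) = [0.4723 -0.4025; -0.4025 0.3795]
P' = Q + AᵀP(A−BK) = [2.9723 -1.1525; -1.1525 2.6295]
tr(P') = 5.6018

0.1175 -0.3680


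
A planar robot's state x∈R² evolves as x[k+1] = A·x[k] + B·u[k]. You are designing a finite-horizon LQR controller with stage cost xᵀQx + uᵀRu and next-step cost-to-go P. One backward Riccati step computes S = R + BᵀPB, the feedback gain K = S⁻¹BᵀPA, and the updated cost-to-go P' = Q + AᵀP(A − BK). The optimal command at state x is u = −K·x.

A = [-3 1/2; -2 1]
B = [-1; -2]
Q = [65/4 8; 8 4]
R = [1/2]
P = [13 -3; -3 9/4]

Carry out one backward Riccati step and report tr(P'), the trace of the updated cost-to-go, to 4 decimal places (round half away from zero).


BᵀP = [-7.0000 -1.5000]
S = R + BᵀPB = [1/2] + [10.0000] = [10.5000]
BᵀPA = [24.0000 -5.0000]
K = S⁻¹·BᵀPA = [2.2857 -0.4762]
A−BK = [-0.7143 0.0238; 2.5714 0.0476]
AᵀP(A−BK) = [35.1429 -0.5714; -0.5714 0.1190]
P' = Q + AᵀP(A−BK) = [51.3929 7.4286; 7.4286 4.1190]
tr(P') = 55.5119

55.5119


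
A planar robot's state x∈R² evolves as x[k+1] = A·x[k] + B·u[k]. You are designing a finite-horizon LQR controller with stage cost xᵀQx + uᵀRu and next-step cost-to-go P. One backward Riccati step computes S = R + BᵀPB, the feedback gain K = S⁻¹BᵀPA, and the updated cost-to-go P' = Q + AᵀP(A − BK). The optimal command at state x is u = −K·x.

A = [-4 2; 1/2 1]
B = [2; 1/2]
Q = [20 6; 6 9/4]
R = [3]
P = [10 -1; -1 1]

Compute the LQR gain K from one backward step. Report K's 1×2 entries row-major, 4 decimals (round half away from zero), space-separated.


BᵀP = [19.5000 -1.5000]
S = R + BᵀPB = [3] + [38.2500] = [41.2500]
BᵀPA = [-78.7500 37.5000]
K = S⁻¹·BᵀPA = [-1.9091 0.9091]
A−BK = [-0.1818 0.1818; 1.4545 0.5455]
AᵀP(A−BK) = [13.9091 -4.9091; -4.9091 2.9091]
P' = Q + AᵀP(A−BK) = [33.9091 1.0909; 1.0909 5.1591]
tr(P') = 39.0682

-1.9091 0.9091


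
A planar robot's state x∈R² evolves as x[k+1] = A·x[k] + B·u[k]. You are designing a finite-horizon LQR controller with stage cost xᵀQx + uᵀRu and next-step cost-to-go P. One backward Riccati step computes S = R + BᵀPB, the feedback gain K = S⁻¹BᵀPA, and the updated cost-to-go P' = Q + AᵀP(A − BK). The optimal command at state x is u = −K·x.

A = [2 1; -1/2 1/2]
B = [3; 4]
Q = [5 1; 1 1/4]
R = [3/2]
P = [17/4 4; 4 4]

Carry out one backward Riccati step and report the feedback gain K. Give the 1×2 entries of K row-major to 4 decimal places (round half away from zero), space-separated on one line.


0.2178 0.2140

BᵀP = [28.7500 28.0000]
S = R + BᵀPB = [3/2] + [198.2500] = [199.7500]
BᵀPA = [43.5000 42.7500]
K = S⁻¹·BᵀPA = [0.2178 0.2140]
A−BK = [1.3467 0.3579; -1.3711 -0.3561]
AᵀP(A−BK) = [0.5269 0.1902; 0.1902 0.1008]
P' = Q + AᵀP(A−BK) = [5.5269 1.1902; 1.1902 0.3508]
tr(P') = 5.8777


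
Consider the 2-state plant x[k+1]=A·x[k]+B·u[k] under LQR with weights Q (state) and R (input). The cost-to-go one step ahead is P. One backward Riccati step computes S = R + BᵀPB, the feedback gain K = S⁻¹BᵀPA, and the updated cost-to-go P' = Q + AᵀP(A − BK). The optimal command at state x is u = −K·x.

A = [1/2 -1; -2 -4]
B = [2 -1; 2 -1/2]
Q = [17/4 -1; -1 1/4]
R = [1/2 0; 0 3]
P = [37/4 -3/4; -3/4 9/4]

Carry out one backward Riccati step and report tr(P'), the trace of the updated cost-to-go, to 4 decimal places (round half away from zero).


31.5652

BᵀP = [17.0000 3.0000; -8.8750 -0.3750]
S = R + BᵀPB = [1/2 0; 0 3] + [40.0000 -18.5000; -18.5000 9.0625] = [40.5000 -18.5000; -18.5000 12.0625]
BᵀPA = [2.5000 -29.0000; -3.6875 10.3750]
K = S⁻¹·BᵀPA = [-0.2602 -1.0793; -0.7048 -0.7951]
A−BK = [0.3156 0.3634; -1.8320 -2.2391]
AᵀP(A−BK) = [10.8642 13.1411; 13.1411 16.2010]
P' = Q + AᵀP(A−BK) = [15.1142 12.1411; 12.1411 16.4510]
tr(P') = 31.5652
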